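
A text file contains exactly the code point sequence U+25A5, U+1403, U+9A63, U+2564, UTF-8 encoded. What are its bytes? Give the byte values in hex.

E2 96 A5 E1 90 83 E9 A9 A3 E2 95 A4

U+25A5: 3-byte form → E2 96 A5.
U+1403: 3-byte form → E1 90 83.
U+9A63: 3-byte form → E9 A9 A3.
U+2564: 3-byte form → E2 95 A4.
Concatenated (12 bytes): E2 96 A5 E1 90 83 E9 A9 A3 E2 95 A4.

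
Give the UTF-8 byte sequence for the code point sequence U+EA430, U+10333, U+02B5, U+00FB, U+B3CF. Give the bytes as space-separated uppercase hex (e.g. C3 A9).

F3 AA 90 B0 F0 90 8C B3 CA B5 C3 BB EB 8F 8F

U+EA430: 4-byte form → F3 AA 90 B0.
U+10333: 4-byte form → F0 90 8C B3.
U+02B5: 2-byte form → CA B5.
U+00FB: 2-byte form → C3 BB.
U+B3CF: 3-byte form → EB 8F 8F.
Concatenated (15 bytes): F3 AA 90 B0 F0 90 8C B3 CA B5 C3 BB EB 8F 8F.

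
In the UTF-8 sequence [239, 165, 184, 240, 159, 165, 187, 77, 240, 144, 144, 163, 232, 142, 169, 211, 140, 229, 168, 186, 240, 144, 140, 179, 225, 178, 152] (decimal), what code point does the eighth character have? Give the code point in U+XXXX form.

Offset 0: leading byte 0xEF = 11101111 → 3-byte char #1 = EF A5 B8.
Offset 3: leading byte 0xF0 = 11110000 → 4-byte char #2 = F0 9F A5 BB.
Offset 7: leading byte 0x4D = 01001101 → 1-byte char #3 = 4D.
Offset 8: leading byte 0xF0 = 11110000 → 4-byte char #4 = F0 90 90 A3.
Offset 12: leading byte 0xE8 = 11101000 → 3-byte char #5 = E8 8E A9.
Offset 15: leading byte 0xD3 = 11010011 → 2-byte char #6 = D3 8C.
Offset 17: leading byte 0xE5 = 11100101 → 3-byte char #7 = E5 A8 BA.
Offset 20: leading byte 0xF0 = 11110000 → 4-byte char #8 = F0 90 8C B3.
Leading byte 0xF0 = 11110000 matches 11110xxx → 4-byte sequence.
Byte 1: 0xF0 = 11110000, payload 000 (3 bits).
Byte 2: 0x90 = 10010000 (10xxxxxx ✓), payload 010000.
Byte 3: 0x8C = 10001100 (10xxxxxx ✓), payload 001100.
Byte 4: 0xB3 = 10110011 (10xxxxxx ✓), payload 110011.
Concatenate: 000010000001100110011 = 0x10333 (21 bits → U+10333).

U+10333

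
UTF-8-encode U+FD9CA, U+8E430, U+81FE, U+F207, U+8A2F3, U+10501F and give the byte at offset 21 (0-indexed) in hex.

U+FD9CA → 4-byte form F3 BD A7 8A at offsets 0–3.
U+8E430 → 4-byte form F2 8E 90 B0 at offsets 4–7.
U+81FE → 3-byte form E8 87 BE at offsets 8–10.
U+F207 → 3-byte form EF 88 87 at offsets 11–13.
U+8A2F3 → 4-byte form F2 8A 8B B3 at offsets 14–17.
U+10501F → 4-byte form F4 85 80 9F at offsets 18–21.
Offset 21 falls in char 6's range; it's byte 4 of F4 85 80 9F = 0x9F.

0x9F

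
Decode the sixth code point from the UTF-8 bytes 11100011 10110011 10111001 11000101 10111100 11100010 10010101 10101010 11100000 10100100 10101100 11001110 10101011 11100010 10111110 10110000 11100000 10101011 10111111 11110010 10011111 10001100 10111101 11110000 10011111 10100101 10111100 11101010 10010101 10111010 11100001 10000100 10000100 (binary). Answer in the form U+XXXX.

Offset 0: leading byte 0xE3 = 11100011 → 3-byte char #1 = E3 B3 B9.
Offset 3: leading byte 0xC5 = 11000101 → 2-byte char #2 = C5 BC.
Offset 5: leading byte 0xE2 = 11100010 → 3-byte char #3 = E2 95 AA.
Offset 8: leading byte 0xE0 = 11100000 → 3-byte char #4 = E0 A4 AC.
Offset 11: leading byte 0xCE = 11001110 → 2-byte char #5 = CE AB.
Offset 13: leading byte 0xE2 = 11100010 → 3-byte char #6 = E2 BE B0.
Leading byte 0xE2 = 11100010 matches 1110xxxx → 3-byte sequence.
Byte 1: 0xE2 = 11100010, payload 0010 (4 bits).
Byte 2: 0xBE = 10111110 (10xxxxxx ✓), payload 111110.
Byte 3: 0xB0 = 10110000 (10xxxxxx ✓), payload 110000.
Concatenate: 0010111110110000 = 0x2FB0 (16 bits → U+2FB0).

U+2FB0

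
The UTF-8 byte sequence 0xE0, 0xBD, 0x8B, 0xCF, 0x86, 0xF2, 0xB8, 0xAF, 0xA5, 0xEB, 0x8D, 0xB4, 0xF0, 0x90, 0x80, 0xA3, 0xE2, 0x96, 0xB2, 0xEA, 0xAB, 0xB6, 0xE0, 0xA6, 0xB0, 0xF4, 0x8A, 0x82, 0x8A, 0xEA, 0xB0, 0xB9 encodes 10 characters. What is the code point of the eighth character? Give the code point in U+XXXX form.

U+09B0

Offset 0: leading byte 0xE0 = 11100000 → 3-byte char #1 = E0 BD 8B.
Offset 3: leading byte 0xCF = 11001111 → 2-byte char #2 = CF 86.
Offset 5: leading byte 0xF2 = 11110010 → 4-byte char #3 = F2 B8 AF A5.
Offset 9: leading byte 0xEB = 11101011 → 3-byte char #4 = EB 8D B4.
Offset 12: leading byte 0xF0 = 11110000 → 4-byte char #5 = F0 90 80 A3.
Offset 16: leading byte 0xE2 = 11100010 → 3-byte char #6 = E2 96 B2.
Offset 19: leading byte 0xEA = 11101010 → 3-byte char #7 = EA AB B6.
Offset 22: leading byte 0xE0 = 11100000 → 3-byte char #8 = E0 A6 B0.
Leading byte 0xE0 = 11100000 matches 1110xxxx → 3-byte sequence.
Byte 1: 0xE0 = 11100000, payload 0000 (4 bits).
Byte 2: 0xA6 = 10100110 (10xxxxxx ✓), payload 100110.
Byte 3: 0xB0 = 10110000 (10xxxxxx ✓), payload 110000.
Concatenate: 0000100110110000 = 0x9B0 (16 bits → U+09B0).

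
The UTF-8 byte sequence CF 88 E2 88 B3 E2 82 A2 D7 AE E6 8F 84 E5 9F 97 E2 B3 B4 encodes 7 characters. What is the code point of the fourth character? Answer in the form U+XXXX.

U+05EE

Offset 0: leading byte 0xCF = 11001111 → 2-byte char #1 = CF 88.
Offset 2: leading byte 0xE2 = 11100010 → 3-byte char #2 = E2 88 B3.
Offset 5: leading byte 0xE2 = 11100010 → 3-byte char #3 = E2 82 A2.
Offset 8: leading byte 0xD7 = 11010111 → 2-byte char #4 = D7 AE.
Leading byte 0xD7 = 11010111 matches 110xxxxx → 2-byte sequence.
Byte 1: 0xD7 = 11010111, payload 10111 (5 bits).
Byte 2: 0xAE = 10101110 (10xxxxxx ✓), payload 101110.
Concatenate: 10111101110 = 0x5EE (11 bits → U+05EE).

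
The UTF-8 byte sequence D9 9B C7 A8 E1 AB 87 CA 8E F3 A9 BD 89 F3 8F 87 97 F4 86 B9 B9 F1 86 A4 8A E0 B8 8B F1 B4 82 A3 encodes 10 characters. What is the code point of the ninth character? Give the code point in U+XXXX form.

U+0E0B

Offset 0: leading byte 0xD9 = 11011001 → 2-byte char #1 = D9 9B.
Offset 2: leading byte 0xC7 = 11000111 → 2-byte char #2 = C7 A8.
Offset 4: leading byte 0xE1 = 11100001 → 3-byte char #3 = E1 AB 87.
Offset 7: leading byte 0xCA = 11001010 → 2-byte char #4 = CA 8E.
Offset 9: leading byte 0xF3 = 11110011 → 4-byte char #5 = F3 A9 BD 89.
Offset 13: leading byte 0xF3 = 11110011 → 4-byte char #6 = F3 8F 87 97.
Offset 17: leading byte 0xF4 = 11110100 → 4-byte char #7 = F4 86 B9 B9.
Offset 21: leading byte 0xF1 = 11110001 → 4-byte char #8 = F1 86 A4 8A.
Offset 25: leading byte 0xE0 = 11100000 → 3-byte char #9 = E0 B8 8B.
Leading byte 0xE0 = 11100000 matches 1110xxxx → 3-byte sequence.
Byte 1: 0xE0 = 11100000, payload 0000 (4 bits).
Byte 2: 0xB8 = 10111000 (10xxxxxx ✓), payload 111000.
Byte 3: 0x8B = 10001011 (10xxxxxx ✓), payload 001011.
Concatenate: 0000111000001011 = 0xE0B (16 bits → U+0E0B).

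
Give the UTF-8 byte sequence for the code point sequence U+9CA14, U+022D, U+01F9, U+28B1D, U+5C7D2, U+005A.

U+9CA14: 4-byte form → F2 9C A8 94.
U+022D: 2-byte form → C8 AD.
U+01F9: 2-byte form → C7 B9.
U+28B1D: 4-byte form → F0 A8 AC 9D.
U+5C7D2: 4-byte form → F1 9C 9F 92.
U+005A: 1-byte form → 5A.
Concatenated (17 bytes): F2 9C A8 94 C8 AD C7 B9 F0 A8 AC 9D F1 9C 9F 92 5A.

F2 9C A8 94 C8 AD C7 B9 F0 A8 AC 9D F1 9C 9F 92 5A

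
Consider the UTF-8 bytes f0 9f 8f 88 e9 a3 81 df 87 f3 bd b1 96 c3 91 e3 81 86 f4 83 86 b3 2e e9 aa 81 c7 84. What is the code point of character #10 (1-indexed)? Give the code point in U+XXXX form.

Offset 0: leading byte 0xF0 = 11110000 → 4-byte char #1 = F0 9F 8F 88.
Offset 4: leading byte 0xE9 = 11101001 → 3-byte char #2 = E9 A3 81.
Offset 7: leading byte 0xDF = 11011111 → 2-byte char #3 = DF 87.
Offset 9: leading byte 0xF3 = 11110011 → 4-byte char #4 = F3 BD B1 96.
Offset 13: leading byte 0xC3 = 11000011 → 2-byte char #5 = C3 91.
Offset 15: leading byte 0xE3 = 11100011 → 3-byte char #6 = E3 81 86.
Offset 18: leading byte 0xF4 = 11110100 → 4-byte char #7 = F4 83 86 B3.
Offset 22: leading byte 0x2E = 00101110 → 1-byte char #8 = 2E.
Offset 23: leading byte 0xE9 = 11101001 → 3-byte char #9 = E9 AA 81.
Offset 26: leading byte 0xC7 = 11000111 → 2-byte char #10 = C7 84.
Leading byte 0xC7 = 11000111 matches 110xxxxx → 2-byte sequence.
Byte 1: 0xC7 = 11000111, payload 00111 (5 bits).
Byte 2: 0x84 = 10000100 (10xxxxxx ✓), payload 000100.
Concatenate: 00111000100 = 0x1C4 (11 bits → U+01C4).

U+01C4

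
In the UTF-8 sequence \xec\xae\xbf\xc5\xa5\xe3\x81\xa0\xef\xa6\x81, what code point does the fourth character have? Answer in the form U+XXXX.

U+F981

Offset 0: leading byte 0xEC = 11101100 → 3-byte char #1 = EC AE BF.
Offset 3: leading byte 0xC5 = 11000101 → 2-byte char #2 = C5 A5.
Offset 5: leading byte 0xE3 = 11100011 → 3-byte char #3 = E3 81 A0.
Offset 8: leading byte 0xEF = 11101111 → 3-byte char #4 = EF A6 81.
Leading byte 0xEF = 11101111 matches 1110xxxx → 3-byte sequence.
Byte 1: 0xEF = 11101111, payload 1111 (4 bits).
Byte 2: 0xA6 = 10100110 (10xxxxxx ✓), payload 100110.
Byte 3: 0x81 = 10000001 (10xxxxxx ✓), payload 000001.
Concatenate: 1111100110000001 = 0xF981 (16 bits → U+F981).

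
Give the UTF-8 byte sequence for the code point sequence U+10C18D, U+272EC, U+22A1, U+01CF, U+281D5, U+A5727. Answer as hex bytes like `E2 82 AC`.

F4 8C 86 8D F0 A7 8B AC E2 8A A1 C7 8F F0 A8 87 95 F2 A5 9C A7

U+10C18D: 4-byte form → F4 8C 86 8D.
U+272EC: 4-byte form → F0 A7 8B AC.
U+22A1: 3-byte form → E2 8A A1.
U+01CF: 2-byte form → C7 8F.
U+281D5: 4-byte form → F0 A8 87 95.
U+A5727: 4-byte form → F2 A5 9C A7.
Concatenated (21 bytes): F4 8C 86 8D F0 A7 8B AC E2 8A A1 C7 8F F0 A8 87 95 F2 A5 9C A7.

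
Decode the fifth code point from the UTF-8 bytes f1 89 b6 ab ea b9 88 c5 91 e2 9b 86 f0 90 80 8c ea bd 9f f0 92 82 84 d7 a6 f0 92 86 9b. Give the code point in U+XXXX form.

Offset 0: leading byte 0xF1 = 11110001 → 4-byte char #1 = F1 89 B6 AB.
Offset 4: leading byte 0xEA = 11101010 → 3-byte char #2 = EA B9 88.
Offset 7: leading byte 0xC5 = 11000101 → 2-byte char #3 = C5 91.
Offset 9: leading byte 0xE2 = 11100010 → 3-byte char #4 = E2 9B 86.
Offset 12: leading byte 0xF0 = 11110000 → 4-byte char #5 = F0 90 80 8C.
Leading byte 0xF0 = 11110000 matches 11110xxx → 4-byte sequence.
Byte 1: 0xF0 = 11110000, payload 000 (3 bits).
Byte 2: 0x90 = 10010000 (10xxxxxx ✓), payload 010000.
Byte 3: 0x80 = 10000000 (10xxxxxx ✓), payload 000000.
Byte 4: 0x8C = 10001100 (10xxxxxx ✓), payload 001100.
Concatenate: 000010000000000001100 = 0x1000C (21 bits → U+1000C).

U+1000C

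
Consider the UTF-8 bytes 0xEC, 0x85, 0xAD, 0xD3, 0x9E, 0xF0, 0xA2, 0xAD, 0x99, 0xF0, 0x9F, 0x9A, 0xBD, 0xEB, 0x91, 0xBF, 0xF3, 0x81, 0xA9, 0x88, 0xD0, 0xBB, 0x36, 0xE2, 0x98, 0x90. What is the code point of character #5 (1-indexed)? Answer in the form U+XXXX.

Offset 0: leading byte 0xEC = 11101100 → 3-byte char #1 = EC 85 AD.
Offset 3: leading byte 0xD3 = 11010011 → 2-byte char #2 = D3 9E.
Offset 5: leading byte 0xF0 = 11110000 → 4-byte char #3 = F0 A2 AD 99.
Offset 9: leading byte 0xF0 = 11110000 → 4-byte char #4 = F0 9F 9A BD.
Offset 13: leading byte 0xEB = 11101011 → 3-byte char #5 = EB 91 BF.
Leading byte 0xEB = 11101011 matches 1110xxxx → 3-byte sequence.
Byte 1: 0xEB = 11101011, payload 1011 (4 bits).
Byte 2: 0x91 = 10010001 (10xxxxxx ✓), payload 010001.
Byte 3: 0xBF = 10111111 (10xxxxxx ✓), payload 111111.
Concatenate: 1011010001111111 = 0xB47F (16 bits → U+B47F).

U+B47F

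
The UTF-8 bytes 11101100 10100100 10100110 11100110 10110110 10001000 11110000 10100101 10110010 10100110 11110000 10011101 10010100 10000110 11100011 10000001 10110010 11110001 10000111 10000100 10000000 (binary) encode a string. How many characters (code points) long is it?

Byte at offset 0: 0xEC = 11101100 → 3-byte char (#1). Advance 3.
Byte at offset 3: 0xE6 = 11100110 → 3-byte char (#2). Advance 3.
Byte at offset 6: 0xF0 = 11110000 → 4-byte char (#3). Advance 4.
Byte at offset 10: 0xF0 = 11110000 → 4-byte char (#4). Advance 4.
Byte at offset 14: 0xE3 = 11100011 → 3-byte char (#5). Advance 3.
Byte at offset 17: 0xF1 = 11110001 → 4-byte char (#6). Advance 4.
Reached end at offset 21 after 6 code points.

6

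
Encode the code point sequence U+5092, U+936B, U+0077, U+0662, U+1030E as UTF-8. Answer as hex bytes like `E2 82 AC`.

U+5092: 3-byte form → E5 82 92.
U+936B: 3-byte form → E9 8D AB.
U+0077: 1-byte form → 77.
U+0662: 2-byte form → D9 A2.
U+1030E: 4-byte form → F0 90 8C 8E.
Concatenated (13 bytes): E5 82 92 E9 8D AB 77 D9 A2 F0 90 8C 8E.

E5 82 92 E9 8D AB 77 D9 A2 F0 90 8C 8E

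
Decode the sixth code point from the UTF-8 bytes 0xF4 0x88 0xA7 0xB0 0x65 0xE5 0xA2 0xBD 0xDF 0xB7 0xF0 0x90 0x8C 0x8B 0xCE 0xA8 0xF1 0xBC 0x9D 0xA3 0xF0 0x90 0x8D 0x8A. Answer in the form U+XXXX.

U+03A8

Offset 0: leading byte 0xF4 = 11110100 → 4-byte char #1 = F4 88 A7 B0.
Offset 4: leading byte 0x65 = 01100101 → 1-byte char #2 = 65.
Offset 5: leading byte 0xE5 = 11100101 → 3-byte char #3 = E5 A2 BD.
Offset 8: leading byte 0xDF = 11011111 → 2-byte char #4 = DF B7.
Offset 10: leading byte 0xF0 = 11110000 → 4-byte char #5 = F0 90 8C 8B.
Offset 14: leading byte 0xCE = 11001110 → 2-byte char #6 = CE A8.
Leading byte 0xCE = 11001110 matches 110xxxxx → 2-byte sequence.
Byte 1: 0xCE = 11001110, payload 01110 (5 bits).
Byte 2: 0xA8 = 10101000 (10xxxxxx ✓), payload 101000.
Concatenate: 01110101000 = 0x3A8 (11 bits → U+03A8).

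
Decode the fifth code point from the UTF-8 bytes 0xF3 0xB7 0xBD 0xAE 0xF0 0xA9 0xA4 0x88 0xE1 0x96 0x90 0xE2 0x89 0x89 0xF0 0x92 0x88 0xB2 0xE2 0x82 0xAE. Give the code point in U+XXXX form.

Offset 0: leading byte 0xF3 = 11110011 → 4-byte char #1 = F3 B7 BD AE.
Offset 4: leading byte 0xF0 = 11110000 → 4-byte char #2 = F0 A9 A4 88.
Offset 8: leading byte 0xE1 = 11100001 → 3-byte char #3 = E1 96 90.
Offset 11: leading byte 0xE2 = 11100010 → 3-byte char #4 = E2 89 89.
Offset 14: leading byte 0xF0 = 11110000 → 4-byte char #5 = F0 92 88 B2.
Leading byte 0xF0 = 11110000 matches 11110xxx → 4-byte sequence.
Byte 1: 0xF0 = 11110000, payload 000 (3 bits).
Byte 2: 0x92 = 10010010 (10xxxxxx ✓), payload 010010.
Byte 3: 0x88 = 10001000 (10xxxxxx ✓), payload 001000.
Byte 4: 0xB2 = 10110010 (10xxxxxx ✓), payload 110010.
Concatenate: 000010010001000110010 = 0x12232 (21 bits → U+12232).

U+12232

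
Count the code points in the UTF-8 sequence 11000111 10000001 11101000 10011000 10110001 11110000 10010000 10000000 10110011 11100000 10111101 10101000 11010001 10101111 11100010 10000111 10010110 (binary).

Byte at offset 0: 0xC7 = 11000111 → 2-byte char (#1). Advance 2.
Byte at offset 2: 0xE8 = 11101000 → 3-byte char (#2). Advance 3.
Byte at offset 5: 0xF0 = 11110000 → 4-byte char (#3). Advance 4.
Byte at offset 9: 0xE0 = 11100000 → 3-byte char (#4). Advance 3.
Byte at offset 12: 0xD1 = 11010001 → 2-byte char (#5). Advance 2.
Byte at offset 14: 0xE2 = 11100010 → 3-byte char (#6). Advance 3.
Reached end at offset 17 after 6 code points.

6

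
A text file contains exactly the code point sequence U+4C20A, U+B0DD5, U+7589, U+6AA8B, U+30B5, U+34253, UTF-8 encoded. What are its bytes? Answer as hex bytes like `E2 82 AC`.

U+4C20A: 4-byte form → F1 8C 88 8A.
U+B0DD5: 4-byte form → F2 B0 B7 95.
U+7589: 3-byte form → E7 96 89.
U+6AA8B: 4-byte form → F1 AA AA 8B.
U+30B5: 3-byte form → E3 82 B5.
U+34253: 4-byte form → F0 B4 89 93.
Concatenated (22 bytes): F1 8C 88 8A F2 B0 B7 95 E7 96 89 F1 AA AA 8B E3 82 B5 F0 B4 89 93.

F1 8C 88 8A F2 B0 B7 95 E7 96 89 F1 AA AA 8B E3 82 B5 F0 B4 89 93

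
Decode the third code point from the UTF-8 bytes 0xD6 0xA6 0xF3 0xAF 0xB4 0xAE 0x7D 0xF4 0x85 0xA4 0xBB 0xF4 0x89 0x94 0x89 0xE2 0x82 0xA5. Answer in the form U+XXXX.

U+007D

Offset 0: leading byte 0xD6 = 11010110 → 2-byte char #1 = D6 A6.
Offset 2: leading byte 0xF3 = 11110011 → 4-byte char #2 = F3 AF B4 AE.
Offset 6: leading byte 0x7D = 01111101 → 1-byte char #3 = 7D.
Leading byte 0x7D = 01111101 matches 0xxxxxxx → 1-byte sequence.
Byte 1: 0x7D = 01111101, payload 1111101 (7 bits).
Concatenate: 1111101 = 0x7D (7 bits → U+007D).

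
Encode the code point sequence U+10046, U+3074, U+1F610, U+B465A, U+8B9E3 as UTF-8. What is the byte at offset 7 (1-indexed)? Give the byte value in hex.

1-indexed offset 7 is 0-indexed offset 6.
U+10046 → 4-byte form F0 90 81 86 at offsets 0–3.
U+3074 → 3-byte form E3 81 B4 at offsets 4–6.
Offset 6 falls in char 2's range; it's byte 3 of E3 81 B4 = 0xB4.

0xB4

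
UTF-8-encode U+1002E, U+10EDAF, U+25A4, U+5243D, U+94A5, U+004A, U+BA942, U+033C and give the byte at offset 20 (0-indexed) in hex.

0xBA

U+1002E → 4-byte form F0 90 80 AE at offsets 0–3.
U+10EDAF → 4-byte form F4 8E B6 AF at offsets 4–7.
U+25A4 → 3-byte form E2 96 A4 at offsets 8–10.
U+5243D → 4-byte form F1 92 90 BD at offsets 11–14.
U+94A5 → 3-byte form E9 92 A5 at offsets 15–17.
U+004A → 1-byte form 4A at offsets 18–18.
U+BA942 → 4-byte form F2 BA A5 82 at offsets 19–22.
Offset 20 falls in char 7's range; it's byte 2 of F2 BA A5 82 = 0xBA.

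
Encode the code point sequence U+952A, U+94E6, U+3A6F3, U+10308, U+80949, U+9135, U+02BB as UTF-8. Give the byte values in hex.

U+952A: 3-byte form → E9 94 AA.
U+94E6: 3-byte form → E9 93 A6.
U+3A6F3: 4-byte form → F0 BA 9B B3.
U+10308: 4-byte form → F0 90 8C 88.
U+80949: 4-byte form → F2 80 A5 89.
U+9135: 3-byte form → E9 84 B5.
U+02BB: 2-byte form → CA BB.
Concatenated (23 bytes): E9 94 AA E9 93 A6 F0 BA 9B B3 F0 90 8C 88 F2 80 A5 89 E9 84 B5 CA BB.

E9 94 AA E9 93 A6 F0 BA 9B B3 F0 90 8C 88 F2 80 A5 89 E9 84 B5 CA BB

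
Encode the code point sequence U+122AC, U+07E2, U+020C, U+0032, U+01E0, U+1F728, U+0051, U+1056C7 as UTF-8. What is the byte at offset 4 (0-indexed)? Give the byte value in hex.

U+122AC → 4-byte form F0 92 8A AC at offsets 0–3.
U+07E2 → 2-byte form DF A2 at offsets 4–5.
Offset 4 falls in char 2's range; it's byte 1 of DF A2 = 0xDF.

0xDF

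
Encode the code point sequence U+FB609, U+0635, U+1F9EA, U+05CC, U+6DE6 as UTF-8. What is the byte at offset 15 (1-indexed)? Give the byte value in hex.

0xA6

1-indexed offset 15 is 0-indexed offset 14.
U+FB609 → 4-byte form F3 BB 98 89 at offsets 0–3.
U+0635 → 2-byte form D8 B5 at offsets 4–5.
U+1F9EA → 4-byte form F0 9F A7 AA at offsets 6–9.
U+05CC → 2-byte form D7 8C at offsets 10–11.
U+6DE6 → 3-byte form E6 B7 A6 at offsets 12–14.
Offset 14 falls in char 5's range; it's byte 3 of E6 B7 A6 = 0xA6.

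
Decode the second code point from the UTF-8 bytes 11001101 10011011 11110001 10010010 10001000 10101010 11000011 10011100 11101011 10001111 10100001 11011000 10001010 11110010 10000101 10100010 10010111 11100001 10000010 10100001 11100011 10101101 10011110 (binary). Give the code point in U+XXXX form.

U+5222A

Offset 0: leading byte 0xCD = 11001101 → 2-byte char #1 = CD 9B.
Offset 2: leading byte 0xF1 = 11110001 → 4-byte char #2 = F1 92 88 AA.
Leading byte 0xF1 = 11110001 matches 11110xxx → 4-byte sequence.
Byte 1: 0xF1 = 11110001, payload 001 (3 bits).
Byte 2: 0x92 = 10010010 (10xxxxxx ✓), payload 010010.
Byte 3: 0x88 = 10001000 (10xxxxxx ✓), payload 001000.
Byte 4: 0xAA = 10101010 (10xxxxxx ✓), payload 101010.
Concatenate: 001010010001000101010 = 0x5222A (21 bits → U+5222A).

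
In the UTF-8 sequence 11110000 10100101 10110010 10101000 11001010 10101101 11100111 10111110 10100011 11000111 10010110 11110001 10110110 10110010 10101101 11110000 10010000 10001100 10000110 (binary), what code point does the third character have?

U+7FA3

Offset 0: leading byte 0xF0 = 11110000 → 4-byte char #1 = F0 A5 B2 A8.
Offset 4: leading byte 0xCA = 11001010 → 2-byte char #2 = CA AD.
Offset 6: leading byte 0xE7 = 11100111 → 3-byte char #3 = E7 BE A3.
Leading byte 0xE7 = 11100111 matches 1110xxxx → 3-byte sequence.
Byte 1: 0xE7 = 11100111, payload 0111 (4 bits).
Byte 2: 0xBE = 10111110 (10xxxxxx ✓), payload 111110.
Byte 3: 0xA3 = 10100011 (10xxxxxx ✓), payload 100011.
Concatenate: 0111111110100011 = 0x7FA3 (16 bits → U+7FA3).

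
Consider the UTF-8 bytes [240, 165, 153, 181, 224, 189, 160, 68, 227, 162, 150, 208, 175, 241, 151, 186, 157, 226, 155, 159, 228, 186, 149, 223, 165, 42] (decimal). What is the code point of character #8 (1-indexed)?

Offset 0: leading byte 0xF0 = 11110000 → 4-byte char #1 = F0 A5 99 B5.
Offset 4: leading byte 0xE0 = 11100000 → 3-byte char #2 = E0 BD A0.
Offset 7: leading byte 0x44 = 01000100 → 1-byte char #3 = 44.
Offset 8: leading byte 0xE3 = 11100011 → 3-byte char #4 = E3 A2 96.
Offset 11: leading byte 0xD0 = 11010000 → 2-byte char #5 = D0 AF.
Offset 13: leading byte 0xF1 = 11110001 → 4-byte char #6 = F1 97 BA 9D.
Offset 17: leading byte 0xE2 = 11100010 → 3-byte char #7 = E2 9B 9F.
Offset 20: leading byte 0xE4 = 11100100 → 3-byte char #8 = E4 BA 95.
Leading byte 0xE4 = 11100100 matches 1110xxxx → 3-byte sequence.
Byte 1: 0xE4 = 11100100, payload 0100 (4 bits).
Byte 2: 0xBA = 10111010 (10xxxxxx ✓), payload 111010.
Byte 3: 0x95 = 10010101 (10xxxxxx ✓), payload 010101.
Concatenate: 0100111010010101 = 0x4E95 (16 bits → U+4E95).

U+4E95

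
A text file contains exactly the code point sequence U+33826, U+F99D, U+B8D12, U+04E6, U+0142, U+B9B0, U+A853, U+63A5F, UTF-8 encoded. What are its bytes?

U+33826: 4-byte form → F0 B3 A0 A6.
U+F99D: 3-byte form → EF A6 9D.
U+B8D12: 4-byte form → F2 B8 B4 92.
U+04E6: 2-byte form → D3 A6.
U+0142: 2-byte form → C5 82.
U+B9B0: 3-byte form → EB A6 B0.
U+A853: 3-byte form → EA A1 93.
U+63A5F: 4-byte form → F1 A3 A9 9F.
Concatenated (25 bytes): F0 B3 A0 A6 EF A6 9D F2 B8 B4 92 D3 A6 C5 82 EB A6 B0 EA A1 93 F1 A3 A9 9F.

F0 B3 A0 A6 EF A6 9D F2 B8 B4 92 D3 A6 C5 82 EB A6 B0 EA A1 93 F1 A3 A9 9F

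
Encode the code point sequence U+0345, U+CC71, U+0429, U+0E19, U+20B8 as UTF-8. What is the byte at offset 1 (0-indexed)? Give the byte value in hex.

U+0345 → 2-byte form CD 85 at offsets 0–1.
Offset 1 falls in char 1's range; it's byte 2 of CD 85 = 0x85.

0x85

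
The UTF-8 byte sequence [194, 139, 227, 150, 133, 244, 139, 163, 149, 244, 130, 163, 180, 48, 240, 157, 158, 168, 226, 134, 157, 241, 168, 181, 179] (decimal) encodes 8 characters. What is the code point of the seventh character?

U+219D

Offset 0: leading byte 0xC2 = 11000010 → 2-byte char #1 = C2 8B.
Offset 2: leading byte 0xE3 = 11100011 → 3-byte char #2 = E3 96 85.
Offset 5: leading byte 0xF4 = 11110100 → 4-byte char #3 = F4 8B A3 95.
Offset 9: leading byte 0xF4 = 11110100 → 4-byte char #4 = F4 82 A3 B4.
Offset 13: leading byte 0x30 = 00110000 → 1-byte char #5 = 30.
Offset 14: leading byte 0xF0 = 11110000 → 4-byte char #6 = F0 9D 9E A8.
Offset 18: leading byte 0xE2 = 11100010 → 3-byte char #7 = E2 86 9D.
Leading byte 0xE2 = 11100010 matches 1110xxxx → 3-byte sequence.
Byte 1: 0xE2 = 11100010, payload 0010 (4 bits).
Byte 2: 0x86 = 10000110 (10xxxxxx ✓), payload 000110.
Byte 3: 0x9D = 10011101 (10xxxxxx ✓), payload 011101.
Concatenate: 0010000110011101 = 0x219D (16 bits → U+219D).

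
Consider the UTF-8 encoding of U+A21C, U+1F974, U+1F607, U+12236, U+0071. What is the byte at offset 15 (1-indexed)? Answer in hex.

1-indexed offset 15 is 0-indexed offset 14.
U+A21C → 3-byte form EA 88 9C at offsets 0–2.
U+1F974 → 4-byte form F0 9F A5 B4 at offsets 3–6.
U+1F607 → 4-byte form F0 9F 98 87 at offsets 7–10.
U+12236 → 4-byte form F0 92 88 B6 at offsets 11–14.
Offset 14 falls in char 4's range; it's byte 4 of F0 92 88 B6 = 0xB6.

0xB6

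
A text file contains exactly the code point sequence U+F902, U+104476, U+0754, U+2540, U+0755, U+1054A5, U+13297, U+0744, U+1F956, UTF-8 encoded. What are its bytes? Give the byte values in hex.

U+F902: 3-byte form → EF A4 82.
U+104476: 4-byte form → F4 84 91 B6.
U+0754: 2-byte form → DD 94.
U+2540: 3-byte form → E2 95 80.
U+0755: 2-byte form → DD 95.
U+1054A5: 4-byte form → F4 85 92 A5.
U+13297: 4-byte form → F0 93 8A 97.
U+0744: 2-byte form → DD 84.
U+1F956: 4-byte form → F0 9F A5 96.
Concatenated (28 bytes): EF A4 82 F4 84 91 B6 DD 94 E2 95 80 DD 95 F4 85 92 A5 F0 93 8A 97 DD 84 F0 9F A5 96.

EF A4 82 F4 84 91 B6 DD 94 E2 95 80 DD 95 F4 85 92 A5 F0 93 8A 97 DD 84 F0 9F A5 96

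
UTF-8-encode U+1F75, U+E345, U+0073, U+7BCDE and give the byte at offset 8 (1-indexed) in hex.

0xF1

1-indexed offset 8 is 0-indexed offset 7.
U+1F75 → 3-byte form E1 BD B5 at offsets 0–2.
U+E345 → 3-byte form EE 8D 85 at offsets 3–5.
U+0073 → 1-byte form 73 at offsets 6–6.
U+7BCDE → 4-byte form F1 BB B3 9E at offsets 7–10.
Offset 7 falls in char 4's range; it's byte 1 of F1 BB B3 9E = 0xF1.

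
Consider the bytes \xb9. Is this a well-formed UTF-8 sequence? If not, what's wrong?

invalid (continuation byte with no leading byte)

Byte 0xB9 = 10111001 has the form 10xxxxxx — a continuation byte — but there is no preceding leading byte.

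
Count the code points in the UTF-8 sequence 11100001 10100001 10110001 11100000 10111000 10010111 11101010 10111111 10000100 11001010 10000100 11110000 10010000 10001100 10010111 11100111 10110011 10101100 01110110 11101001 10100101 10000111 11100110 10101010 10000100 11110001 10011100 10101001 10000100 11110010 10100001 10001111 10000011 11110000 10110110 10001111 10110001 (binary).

Byte at offset 0: 0xE1 = 11100001 → 3-byte char (#1). Advance 3.
Byte at offset 3: 0xE0 = 11100000 → 3-byte char (#2). Advance 3.
Byte at offset 6: 0xEA = 11101010 → 3-byte char (#3). Advance 3.
Byte at offset 9: 0xCA = 11001010 → 2-byte char (#4). Advance 2.
Byte at offset 11: 0xF0 = 11110000 → 4-byte char (#5). Advance 4.
Byte at offset 15: 0xE7 = 11100111 → 3-byte char (#6). Advance 3.
Byte at offset 18: 0x76 = 01110110 → 1-byte char (#7). Advance 1.
Byte at offset 19: 0xE9 = 11101001 → 3-byte char (#8). Advance 3.
Byte at offset 22: 0xE6 = 11100110 → 3-byte char (#9). Advance 3.
Byte at offset 25: 0xF1 = 11110001 → 4-byte char (#10). Advance 4.
Byte at offset 29: 0xF2 = 11110010 → 4-byte char (#11). Advance 4.
Byte at offset 33: 0xF0 = 11110000 → 4-byte char (#12). Advance 4.
Reached end at offset 37 after 12 code points.

12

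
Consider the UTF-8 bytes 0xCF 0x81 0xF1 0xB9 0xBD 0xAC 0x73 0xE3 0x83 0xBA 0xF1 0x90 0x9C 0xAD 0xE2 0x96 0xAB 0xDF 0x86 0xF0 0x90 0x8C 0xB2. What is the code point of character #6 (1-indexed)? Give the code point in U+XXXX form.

Offset 0: leading byte 0xCF = 11001111 → 2-byte char #1 = CF 81.
Offset 2: leading byte 0xF1 = 11110001 → 4-byte char #2 = F1 B9 BD AC.
Offset 6: leading byte 0x73 = 01110011 → 1-byte char #3 = 73.
Offset 7: leading byte 0xE3 = 11100011 → 3-byte char #4 = E3 83 BA.
Offset 10: leading byte 0xF1 = 11110001 → 4-byte char #5 = F1 90 9C AD.
Offset 14: leading byte 0xE2 = 11100010 → 3-byte char #6 = E2 96 AB.
Leading byte 0xE2 = 11100010 matches 1110xxxx → 3-byte sequence.
Byte 1: 0xE2 = 11100010, payload 0010 (4 bits).
Byte 2: 0x96 = 10010110 (10xxxxxx ✓), payload 010110.
Byte 3: 0xAB = 10101011 (10xxxxxx ✓), payload 101011.
Concatenate: 0010010110101011 = 0x25AB (16 bits → U+25AB).

U+25AB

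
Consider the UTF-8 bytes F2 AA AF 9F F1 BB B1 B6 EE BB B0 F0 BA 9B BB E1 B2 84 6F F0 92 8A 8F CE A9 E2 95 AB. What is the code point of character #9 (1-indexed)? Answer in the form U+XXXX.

U+256B

Offset 0: leading byte 0xF2 = 11110010 → 4-byte char #1 = F2 AA AF 9F.
Offset 4: leading byte 0xF1 = 11110001 → 4-byte char #2 = F1 BB B1 B6.
Offset 8: leading byte 0xEE = 11101110 → 3-byte char #3 = EE BB B0.
Offset 11: leading byte 0xF0 = 11110000 → 4-byte char #4 = F0 BA 9B BB.
Offset 15: leading byte 0xE1 = 11100001 → 3-byte char #5 = E1 B2 84.
Offset 18: leading byte 0x6F = 01101111 → 1-byte char #6 = 6F.
Offset 19: leading byte 0xF0 = 11110000 → 4-byte char #7 = F0 92 8A 8F.
Offset 23: leading byte 0xCE = 11001110 → 2-byte char #8 = CE A9.
Offset 25: leading byte 0xE2 = 11100010 → 3-byte char #9 = E2 95 AB.
Leading byte 0xE2 = 11100010 matches 1110xxxx → 3-byte sequence.
Byte 1: 0xE2 = 11100010, payload 0010 (4 bits).
Byte 2: 0x95 = 10010101 (10xxxxxx ✓), payload 010101.
Byte 3: 0xAB = 10101011 (10xxxxxx ✓), payload 101011.
Concatenate: 0010010101101011 = 0x256B (16 bits → U+256B).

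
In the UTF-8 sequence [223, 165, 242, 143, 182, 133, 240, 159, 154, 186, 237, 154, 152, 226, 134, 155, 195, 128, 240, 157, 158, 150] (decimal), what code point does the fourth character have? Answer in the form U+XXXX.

U+D698

Offset 0: leading byte 0xDF = 11011111 → 2-byte char #1 = DF A5.
Offset 2: leading byte 0xF2 = 11110010 → 4-byte char #2 = F2 8F B6 85.
Offset 6: leading byte 0xF0 = 11110000 → 4-byte char #3 = F0 9F 9A BA.
Offset 10: leading byte 0xED = 11101101 → 3-byte char #4 = ED 9A 98.
Leading byte 0xED = 11101101 matches 1110xxxx → 3-byte sequence.
Byte 1: 0xED = 11101101, payload 1101 (4 bits).
Byte 2: 0x9A = 10011010 (10xxxxxx ✓), payload 011010.
Byte 3: 0x98 = 10011000 (10xxxxxx ✓), payload 011000.
Concatenate: 1101011010011000 = 0xD698 (16 bits → U+D698).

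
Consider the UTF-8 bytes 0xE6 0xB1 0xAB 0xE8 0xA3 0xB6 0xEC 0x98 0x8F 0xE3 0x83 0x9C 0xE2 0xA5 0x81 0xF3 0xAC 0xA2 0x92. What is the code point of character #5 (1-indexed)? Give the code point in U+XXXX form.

Offset 0: leading byte 0xE6 = 11100110 → 3-byte char #1 = E6 B1 AB.
Offset 3: leading byte 0xE8 = 11101000 → 3-byte char #2 = E8 A3 B6.
Offset 6: leading byte 0xEC = 11101100 → 3-byte char #3 = EC 98 8F.
Offset 9: leading byte 0xE3 = 11100011 → 3-byte char #4 = E3 83 9C.
Offset 12: leading byte 0xE2 = 11100010 → 3-byte char #5 = E2 A5 81.
Leading byte 0xE2 = 11100010 matches 1110xxxx → 3-byte sequence.
Byte 1: 0xE2 = 11100010, payload 0010 (4 bits).
Byte 2: 0xA5 = 10100101 (10xxxxxx ✓), payload 100101.
Byte 3: 0x81 = 10000001 (10xxxxxx ✓), payload 000001.
Concatenate: 0010100101000001 = 0x2941 (16 bits → U+2941).

U+2941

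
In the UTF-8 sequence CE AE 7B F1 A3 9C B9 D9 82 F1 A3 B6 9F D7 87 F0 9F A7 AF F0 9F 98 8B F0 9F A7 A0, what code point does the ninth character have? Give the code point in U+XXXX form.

U+1F9E0

Offset 0: leading byte 0xCE = 11001110 → 2-byte char #1 = CE AE.
Offset 2: leading byte 0x7B = 01111011 → 1-byte char #2 = 7B.
Offset 3: leading byte 0xF1 = 11110001 → 4-byte char #3 = F1 A3 9C B9.
Offset 7: leading byte 0xD9 = 11011001 → 2-byte char #4 = D9 82.
Offset 9: leading byte 0xF1 = 11110001 → 4-byte char #5 = F1 A3 B6 9F.
Offset 13: leading byte 0xD7 = 11010111 → 2-byte char #6 = D7 87.
Offset 15: leading byte 0xF0 = 11110000 → 4-byte char #7 = F0 9F A7 AF.
Offset 19: leading byte 0xF0 = 11110000 → 4-byte char #8 = F0 9F 98 8B.
Offset 23: leading byte 0xF0 = 11110000 → 4-byte char #9 = F0 9F A7 A0.
Leading byte 0xF0 = 11110000 matches 11110xxx → 4-byte sequence.
Byte 1: 0xF0 = 11110000, payload 000 (3 bits).
Byte 2: 0x9F = 10011111 (10xxxxxx ✓), payload 011111.
Byte 3: 0xA7 = 10100111 (10xxxxxx ✓), payload 100111.
Byte 4: 0xA0 = 10100000 (10xxxxxx ✓), payload 100000.
Concatenate: 000011111100111100000 = 0x1F9E0 (21 bits → U+1F9E0).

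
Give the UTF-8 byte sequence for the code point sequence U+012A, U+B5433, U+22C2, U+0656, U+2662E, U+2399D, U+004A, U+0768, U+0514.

U+012A: 2-byte form → C4 AA.
U+B5433: 4-byte form → F2 B5 90 B3.
U+22C2: 3-byte form → E2 8B 82.
U+0656: 2-byte form → D9 96.
U+2662E: 4-byte form → F0 A6 98 AE.
U+2399D: 4-byte form → F0 A3 A6 9D.
U+004A: 1-byte form → 4A.
U+0768: 2-byte form → DD A8.
U+0514: 2-byte form → D4 94.
Concatenated (24 bytes): C4 AA F2 B5 90 B3 E2 8B 82 D9 96 F0 A6 98 AE F0 A3 A6 9D 4A DD A8 D4 94.

C4 AA F2 B5 90 B3 E2 8B 82 D9 96 F0 A6 98 AE F0 A3 A6 9D 4A DD A8 D4 94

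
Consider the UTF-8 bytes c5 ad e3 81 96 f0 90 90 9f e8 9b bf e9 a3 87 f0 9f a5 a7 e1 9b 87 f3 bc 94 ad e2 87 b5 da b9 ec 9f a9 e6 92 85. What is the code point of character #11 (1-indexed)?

U+C7E9

Offset 0: leading byte 0xC5 = 11000101 → 2-byte char #1 = C5 AD.
Offset 2: leading byte 0xE3 = 11100011 → 3-byte char #2 = E3 81 96.
Offset 5: leading byte 0xF0 = 11110000 → 4-byte char #3 = F0 90 90 9F.
Offset 9: leading byte 0xE8 = 11101000 → 3-byte char #4 = E8 9B BF.
Offset 12: leading byte 0xE9 = 11101001 → 3-byte char #5 = E9 A3 87.
Offset 15: leading byte 0xF0 = 11110000 → 4-byte char #6 = F0 9F A5 A7.
Offset 19: leading byte 0xE1 = 11100001 → 3-byte char #7 = E1 9B 87.
Offset 22: leading byte 0xF3 = 11110011 → 4-byte char #8 = F3 BC 94 AD.
Offset 26: leading byte 0xE2 = 11100010 → 3-byte char #9 = E2 87 B5.
Offset 29: leading byte 0xDA = 11011010 → 2-byte char #10 = DA B9.
Offset 31: leading byte 0xEC = 11101100 → 3-byte char #11 = EC 9F A9.
Leading byte 0xEC = 11101100 matches 1110xxxx → 3-byte sequence.
Byte 1: 0xEC = 11101100, payload 1100 (4 bits).
Byte 2: 0x9F = 10011111 (10xxxxxx ✓), payload 011111.
Byte 3: 0xA9 = 10101001 (10xxxxxx ✓), payload 101001.
Concatenate: 1100011111101001 = 0xC7E9 (16 bits → U+C7E9).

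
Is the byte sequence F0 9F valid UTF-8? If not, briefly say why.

Leading byte 0xF0 = 11110000 → 4-byte form, but only 2 bytes are present.

invalid (sequence truncated)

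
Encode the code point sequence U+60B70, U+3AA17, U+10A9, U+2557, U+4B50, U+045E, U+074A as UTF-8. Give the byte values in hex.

U+60B70: 4-byte form → F1 A0 AD B0.
U+3AA17: 4-byte form → F0 BA A8 97.
U+10A9: 3-byte form → E1 82 A9.
U+2557: 3-byte form → E2 95 97.
U+4B50: 3-byte form → E4 AD 90.
U+045E: 2-byte form → D1 9E.
U+074A: 2-byte form → DD 8A.
Concatenated (21 bytes): F1 A0 AD B0 F0 BA A8 97 E1 82 A9 E2 95 97 E4 AD 90 D1 9E DD 8A.

F1 A0 AD B0 F0 BA A8 97 E1 82 A9 E2 95 97 E4 AD 90 D1 9E DD 8A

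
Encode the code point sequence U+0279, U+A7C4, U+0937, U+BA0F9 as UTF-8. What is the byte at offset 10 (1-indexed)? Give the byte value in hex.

0xBA

1-indexed offset 10 is 0-indexed offset 9.
U+0279 → 2-byte form C9 B9 at offsets 0–1.
U+A7C4 → 3-byte form EA 9F 84 at offsets 2–4.
U+0937 → 3-byte form E0 A4 B7 at offsets 5–7.
U+BA0F9 → 4-byte form F2 BA 83 B9 at offsets 8–11.
Offset 9 falls in char 4's range; it's byte 2 of F2 BA 83 B9 = 0xBA.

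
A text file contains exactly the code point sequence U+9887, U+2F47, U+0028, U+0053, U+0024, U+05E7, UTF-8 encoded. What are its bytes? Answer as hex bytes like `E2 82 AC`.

E9 A2 87 E2 BD 87 28 53 24 D7 A7

U+9887: 3-byte form → E9 A2 87.
U+2F47: 3-byte form → E2 BD 87.
U+0028: 1-byte form → 28.
U+0053: 1-byte form → 53.
U+0024: 1-byte form → 24.
U+05E7: 2-byte form → D7 A7.
Concatenated (11 bytes): E9 A2 87 E2 BD 87 28 53 24 D7 A7.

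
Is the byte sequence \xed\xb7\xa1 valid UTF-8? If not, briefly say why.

invalid (encodes a surrogate (U+D800–U+DFFF))

Structurally a 3-byte sequence; payload = 0xDDE1.
But 0xDDE1 is in U+D800–U+DFFF, the surrogate range. Surrogates are not Unicode scalar values and are forbidden in UTF-8.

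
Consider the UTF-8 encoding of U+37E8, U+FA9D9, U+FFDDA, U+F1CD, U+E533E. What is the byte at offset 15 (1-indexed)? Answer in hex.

0xF3

1-indexed offset 15 is 0-indexed offset 14.
U+37E8 → 3-byte form E3 9F A8 at offsets 0–2.
U+FA9D9 → 4-byte form F3 BA A7 99 at offsets 3–6.
U+FFDDA → 4-byte form F3 BF B7 9A at offsets 7–10.
U+F1CD → 3-byte form EF 87 8D at offsets 11–13.
U+E533E → 4-byte form F3 A5 8C BE at offsets 14–17.
Offset 14 falls in char 5's range; it's byte 1 of F3 A5 8C BE = 0xF3.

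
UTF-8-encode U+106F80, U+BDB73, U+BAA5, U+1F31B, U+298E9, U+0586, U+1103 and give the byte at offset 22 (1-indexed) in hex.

1-indexed offset 22 is 0-indexed offset 21.
U+106F80 → 4-byte form F4 86 BE 80 at offsets 0–3.
U+BDB73 → 4-byte form F2 BD AD B3 at offsets 4–7.
U+BAA5 → 3-byte form EB AA A5 at offsets 8–10.
U+1F31B → 4-byte form F0 9F 8C 9B at offsets 11–14.
U+298E9 → 4-byte form F0 A9 A3 A9 at offsets 15–18.
U+0586 → 2-byte form D6 86 at offsets 19–20.
U+1103 → 3-byte form E1 84 83 at offsets 21–23.
Offset 21 falls in char 7's range; it's byte 1 of E1 84 83 = 0xE1.

0xE1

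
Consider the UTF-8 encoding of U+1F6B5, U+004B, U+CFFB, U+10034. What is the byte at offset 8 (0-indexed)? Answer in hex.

0xF0

U+1F6B5 → 4-byte form F0 9F 9A B5 at offsets 0–3.
U+004B → 1-byte form 4B at offsets 4–4.
U+CFFB → 3-byte form EC BF BB at offsets 5–7.
U+10034 → 4-byte form F0 90 80 B4 at offsets 8–11.
Offset 8 falls in char 4's range; it's byte 1 of F0 90 80 B4 = 0xF0.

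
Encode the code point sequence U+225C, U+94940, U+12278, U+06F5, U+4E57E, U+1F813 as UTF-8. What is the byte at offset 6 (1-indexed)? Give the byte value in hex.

1-indexed offset 6 is 0-indexed offset 5.
U+225C → 3-byte form E2 89 9C at offsets 0–2.
U+94940 → 4-byte form F2 94 A5 80 at offsets 3–6.
Offset 5 falls in char 2's range; it's byte 3 of F2 94 A5 80 = 0xA5.

0xA5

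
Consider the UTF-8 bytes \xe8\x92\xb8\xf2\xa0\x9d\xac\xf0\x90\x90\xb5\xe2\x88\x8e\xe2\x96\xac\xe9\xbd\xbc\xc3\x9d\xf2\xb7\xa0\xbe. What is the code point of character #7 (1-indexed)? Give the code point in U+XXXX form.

Offset 0: leading byte 0xE8 = 11101000 → 3-byte char #1 = E8 92 B8.
Offset 3: leading byte 0xF2 = 11110010 → 4-byte char #2 = F2 A0 9D AC.
Offset 7: leading byte 0xF0 = 11110000 → 4-byte char #3 = F0 90 90 B5.
Offset 11: leading byte 0xE2 = 11100010 → 3-byte char #4 = E2 88 8E.
Offset 14: leading byte 0xE2 = 11100010 → 3-byte char #5 = E2 96 AC.
Offset 17: leading byte 0xE9 = 11101001 → 3-byte char #6 = E9 BD BC.
Offset 20: leading byte 0xC3 = 11000011 → 2-byte char #7 = C3 9D.
Leading byte 0xC3 = 11000011 matches 110xxxxx → 2-byte sequence.
Byte 1: 0xC3 = 11000011, payload 00011 (5 bits).
Byte 2: 0x9D = 10011101 (10xxxxxx ✓), payload 011101.
Concatenate: 00011011101 = 0xDD (11 bits → U+00DD).

U+00DD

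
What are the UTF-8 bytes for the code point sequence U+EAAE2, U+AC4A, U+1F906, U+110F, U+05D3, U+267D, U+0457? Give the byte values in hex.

U+EAAE2: 4-byte form → F3 AA AB A2.
U+AC4A: 3-byte form → EA B1 8A.
U+1F906: 4-byte form → F0 9F A4 86.
U+110F: 3-byte form → E1 84 8F.
U+05D3: 2-byte form → D7 93.
U+267D: 3-byte form → E2 99 BD.
U+0457: 2-byte form → D1 97.
Concatenated (21 bytes): F3 AA AB A2 EA B1 8A F0 9F A4 86 E1 84 8F D7 93 E2 99 BD D1 97.

F3 AA AB A2 EA B1 8A F0 9F A4 86 E1 84 8F D7 93 E2 99 BD D1 97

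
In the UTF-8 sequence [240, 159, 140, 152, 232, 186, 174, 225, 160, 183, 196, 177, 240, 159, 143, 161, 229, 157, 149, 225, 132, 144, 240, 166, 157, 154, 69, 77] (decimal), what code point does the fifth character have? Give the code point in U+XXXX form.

Offset 0: leading byte 0xF0 = 11110000 → 4-byte char #1 = F0 9F 8C 98.
Offset 4: leading byte 0xE8 = 11101000 → 3-byte char #2 = E8 BA AE.
Offset 7: leading byte 0xE1 = 11100001 → 3-byte char #3 = E1 A0 B7.
Offset 10: leading byte 0xC4 = 11000100 → 2-byte char #4 = C4 B1.
Offset 12: leading byte 0xF0 = 11110000 → 4-byte char #5 = F0 9F 8F A1.
Leading byte 0xF0 = 11110000 matches 11110xxx → 4-byte sequence.
Byte 1: 0xF0 = 11110000, payload 000 (3 bits).
Byte 2: 0x9F = 10011111 (10xxxxxx ✓), payload 011111.
Byte 3: 0x8F = 10001111 (10xxxxxx ✓), payload 001111.
Byte 4: 0xA1 = 10100001 (10xxxxxx ✓), payload 100001.
Concatenate: 000011111001111100001 = 0x1F3E1 (21 bits → U+1F3E1).

U+1F3E1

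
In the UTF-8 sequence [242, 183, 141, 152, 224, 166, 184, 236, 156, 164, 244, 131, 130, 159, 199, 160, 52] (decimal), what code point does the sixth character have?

U+0034

Offset 0: leading byte 0xF2 = 11110010 → 4-byte char #1 = F2 B7 8D 98.
Offset 4: leading byte 0xE0 = 11100000 → 3-byte char #2 = E0 A6 B8.
Offset 7: leading byte 0xEC = 11101100 → 3-byte char #3 = EC 9C A4.
Offset 10: leading byte 0xF4 = 11110100 → 4-byte char #4 = F4 83 82 9F.
Offset 14: leading byte 0xC7 = 11000111 → 2-byte char #5 = C7 A0.
Offset 16: leading byte 0x34 = 00110100 → 1-byte char #6 = 34.
Leading byte 0x34 = 00110100 matches 0xxxxxxx → 1-byte sequence.
Byte 1: 0x34 = 00110100, payload 0110100 (7 bits).
Concatenate: 0110100 = 0x34 (7 bits → U+0034).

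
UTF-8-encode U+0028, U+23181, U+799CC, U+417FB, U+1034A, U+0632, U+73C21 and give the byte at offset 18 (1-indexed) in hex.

1-indexed offset 18 is 0-indexed offset 17.
U+0028 → 1-byte form 28 at offsets 0–0.
U+23181 → 4-byte form F0 A3 86 81 at offsets 1–4.
U+799CC → 4-byte form F1 B9 A7 8C at offsets 5–8.
U+417FB → 4-byte form F1 81 9F BB at offsets 9–12.
U+1034A → 4-byte form F0 90 8D 8A at offsets 13–16.
U+0632 → 2-byte form D8 B2 at offsets 17–18.
Offset 17 falls in char 6's range; it's byte 1 of D8 B2 = 0xD8.

0xD8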